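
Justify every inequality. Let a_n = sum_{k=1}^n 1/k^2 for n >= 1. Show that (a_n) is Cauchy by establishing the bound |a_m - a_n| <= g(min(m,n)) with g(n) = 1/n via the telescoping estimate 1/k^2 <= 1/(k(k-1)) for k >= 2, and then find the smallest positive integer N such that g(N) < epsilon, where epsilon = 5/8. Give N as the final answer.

For m > n >= 1: |a_m - a_n| = sum_{k=n+1}^m 1/k^2.
Use 1/k^2 <= 1/(k(k-1)) = 1/(k-1) - 1/k for k >= 2:
sum_{k=n+1}^m 1/k^2 <= sum_{k=n+1}^m (1/(k-1) - 1/k) = 1/n - 1/m <= 1/n.
By symmetry the same bound holds with n,m swapped, so |a_m - a_n| <= 1/min(m,n) = g(min(m,n)). Since g(n) -> 0, (a_n) is Cauchy.
Now solve g(N) < 5/8: 1/N < 5/8 <=> N > 1/(5/8) = 8/5.
The smallest integer strictly greater than 8/5 is N = 2.
Check: g(2) = 1/2 < 5/8; g(1) = 1/1 >= 5/8. So N = 2.

2


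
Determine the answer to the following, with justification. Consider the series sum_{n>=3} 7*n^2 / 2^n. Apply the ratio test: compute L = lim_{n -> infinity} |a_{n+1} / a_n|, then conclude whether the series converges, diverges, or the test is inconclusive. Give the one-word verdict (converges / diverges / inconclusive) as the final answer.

Let a_n denote the general term. Form the ratio a_{n+1}/a_n and simplify:
a_{n+1}/a_n = (n + 1)^2/(2*n^2)
Take the limit as n -> infinity: L = 1/2.
Since L = 1/2 < 1, the ratio test implies the series converges.

converges


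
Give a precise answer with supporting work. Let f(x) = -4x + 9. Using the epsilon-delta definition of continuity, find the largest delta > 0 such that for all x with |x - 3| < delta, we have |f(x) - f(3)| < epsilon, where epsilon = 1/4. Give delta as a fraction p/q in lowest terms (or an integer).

We compute f(3) = -4*(3) + 9 = -3.
|f(x) - f(3)| = |-4x + 9 - (-3)| = |-4(x - 3)| = 4|x - 3|.
We need 4|x - 3| < 1/4, i.e. |x - 3| < 1/4 / 4 = 1/16.
So any delta <= 1/16 works. Conversely, if delta > 1/16, then x = 3 + 1/16 satisfies |x - 3| = 1/16 < delta but |f(x) - f(3)| = 4 * 1/16 = 1/4, which is not < 1/4; so no larger delta works.
Hence the largest such delta is 1/16.

1/16


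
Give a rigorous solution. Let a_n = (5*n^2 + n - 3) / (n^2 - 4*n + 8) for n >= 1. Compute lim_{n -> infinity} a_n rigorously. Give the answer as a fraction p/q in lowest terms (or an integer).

Divide numerator and denominator by n^2, the highest power:
numerator / n^2 = 5 + 1/n - 3/n^2
denominator / n^2 = 1 - 4/n + 8/n^2
As n -> infinity, all terms of the form c/n^k (k >= 1) tend to 0.
So numerator / n^2 -> 5 and denominator / n^2 -> 1.
Therefore lim a_n = 5.

5


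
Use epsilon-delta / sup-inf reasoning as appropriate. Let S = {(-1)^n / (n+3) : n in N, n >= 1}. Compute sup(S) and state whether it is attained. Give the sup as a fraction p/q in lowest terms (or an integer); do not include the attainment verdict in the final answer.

Analysis:
- Values: -1/4, 1/5, -1/6, 1/7, -1/8, ...
- Positive terms (even n): 1/(2+3), 1/(4+3), ... decreasing -> max = 1/5 (n=2).
- Negative terms (odd n): -1/(1+3), -1/(3+3), ... increasing -> min = -1/4 (n=1).
- So sup = 1/5 (attained at n=2); inf = -1/4 (attained at n=1).
Conclusion: sup(S) = 1/5, attained in S.

1/5


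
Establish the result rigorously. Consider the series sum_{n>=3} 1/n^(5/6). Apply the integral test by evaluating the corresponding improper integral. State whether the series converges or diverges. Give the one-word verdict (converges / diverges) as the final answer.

Let f(x) = x^(-5/6). Then f is positive, continuous, and decreasing on [3, infinity), so the integral test applies.
Compute the improper integral int_{3}^infinity f(x) dx:
  antiderivative F(x) = 6*x^(1/6).
  As x -> infinity, F(x) -> infinity (since p = 5/6 < 1).
  So the integral diverges. By the integral test, the series diverges.

diverges


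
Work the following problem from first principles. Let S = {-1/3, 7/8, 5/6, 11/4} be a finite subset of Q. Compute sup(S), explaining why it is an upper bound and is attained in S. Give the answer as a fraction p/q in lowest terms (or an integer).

S is finite, so sup(S) = max(S).
Sorted decreasing:
11/4, 7/8, 5/6, -1/3
The extremum is 11/4.
For every x in S, x <= 11/4. And 11/4 is in S, so it is attained.
Therefore sup(S) = 11/4.

11/4


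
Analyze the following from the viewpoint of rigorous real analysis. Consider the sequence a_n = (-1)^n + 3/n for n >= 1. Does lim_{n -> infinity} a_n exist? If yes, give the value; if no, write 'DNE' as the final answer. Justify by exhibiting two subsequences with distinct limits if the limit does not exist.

Examine the behaviour of a_n along subsequences.
a_{2k} = 1 + 3/(2k) -> 1. a_{2k+1} = -1 + 3/(2k+1) -> -1.
Since these two subsequential limits are 1 and -1, distinct, the full sequence cannot converge (a convergent sequence has all subsequences tending to the same limit). So lim a_n does not exist.

DNE


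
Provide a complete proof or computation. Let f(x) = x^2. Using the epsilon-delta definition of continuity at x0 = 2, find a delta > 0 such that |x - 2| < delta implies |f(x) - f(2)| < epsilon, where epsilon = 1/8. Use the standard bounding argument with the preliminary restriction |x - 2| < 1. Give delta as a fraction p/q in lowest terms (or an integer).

Factor: |x^2 - (2)^2| = |x - 2| * |x + 2|.
Impose |x - 2| < 1 first. Then |x + 2| = |(x - 2) + 2*(2)| <= |x - 2| + 2*|2| < 1 + 4 = 5.
So |x^2 - (2)^2| < delta * 5.
We need delta * 5 <= 1/8, i.e. delta <= 1/8/5 = 1/40.
Since 1/40 < 1, this is tighter than 1; take delta = 1/40.
So delta = 1/40 works.

1/40


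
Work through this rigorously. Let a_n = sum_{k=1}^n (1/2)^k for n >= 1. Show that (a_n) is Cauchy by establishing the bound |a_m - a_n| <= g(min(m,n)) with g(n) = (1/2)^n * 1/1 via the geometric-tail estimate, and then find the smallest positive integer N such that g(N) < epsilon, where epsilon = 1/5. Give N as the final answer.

For m > n >= 1: |a_m - a_n| = sum_{k=n+1}^m (1/2)^k < sum_{k=n+1}^infinity (1/2)^k = (1/2)^(n+1) / (1 - 1/2) = (1/2)^n * (1/2) * (2/1) = (1/2)^n * 1/1.
So g(n) = (1/2)^n / 1. Since g(n) -> 0, (a_n) is Cauchy.
Now solve g(N) < 1/5: (1/2)^N / 1 < 1/5 <=> 2^N > 1 / (1 * 1/5) = 5.
Check powers of 2: 2^2 = 4 <= 5, 2^3 = 8 > 5.
So the smallest such N is 3. Check: g(3) = 1/(1 * 8) = 1/8 < 1/5.

3


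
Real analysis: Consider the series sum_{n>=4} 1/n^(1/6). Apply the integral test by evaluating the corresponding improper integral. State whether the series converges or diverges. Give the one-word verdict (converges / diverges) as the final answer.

Let f(x) = x^(-1/6). Then f is positive, continuous, and decreasing on [4, infinity), so the integral test applies.
Compute the improper integral int_{4}^infinity f(x) dx:
  antiderivative F(x) = 6*x^(5/6)/5.
  As x -> infinity, F(x) -> infinity (since p = 1/6 < 1).
  So the integral diverges. By the integral test, the series diverges.

diverges


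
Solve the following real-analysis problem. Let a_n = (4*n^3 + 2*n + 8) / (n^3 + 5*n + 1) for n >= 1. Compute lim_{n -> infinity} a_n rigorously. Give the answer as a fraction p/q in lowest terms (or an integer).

Divide numerator and denominator by n^3, the highest power:
numerator / n^3 = 4 + 2/n^2 + 8/n^3
denominator / n^3 = 1 + 5/n^2 + n^(-3)
As n -> infinity, all terms of the form c/n^k (k >= 1) tend to 0.
So numerator / n^3 -> 4 and denominator / n^3 -> 1.
Therefore lim a_n = 4.

4


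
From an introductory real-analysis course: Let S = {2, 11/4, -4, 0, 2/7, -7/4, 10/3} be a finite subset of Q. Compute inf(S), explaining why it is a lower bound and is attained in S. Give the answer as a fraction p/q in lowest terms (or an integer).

S is finite, so inf(S) = min(S).
Sorted increasing:
-4, -7/4, 0, 2/7, 2, 11/4, 10/3
The extremum is -4.
For every x in S, x >= -4. And -4 is in S, so it is attained.
Therefore inf(S) = -4.

-4


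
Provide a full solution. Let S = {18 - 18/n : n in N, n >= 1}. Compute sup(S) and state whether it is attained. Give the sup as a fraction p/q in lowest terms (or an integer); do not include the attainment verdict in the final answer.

Analysis:
- Values: 0, 9, 12, 27/2, ... strictly increasing.
- Minimum is 0 (n=1); inf = 0 (attained).
- 18 - 18/n -> 18 from below; sup = 18, not attained.
Conclusion: sup(S) = 18, not attained in S.

18


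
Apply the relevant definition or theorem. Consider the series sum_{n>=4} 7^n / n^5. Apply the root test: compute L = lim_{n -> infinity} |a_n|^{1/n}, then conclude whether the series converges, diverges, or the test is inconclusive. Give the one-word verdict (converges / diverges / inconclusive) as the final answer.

Let a_n denote the general term. Form |a_n|^(1/n) and simplify:
|a_n|^(1/n) = 7/n^(5/n)
Take the limit as n -> infinity: L = 7.
Since L = 7 > 1, the root test implies divergence.

diverges


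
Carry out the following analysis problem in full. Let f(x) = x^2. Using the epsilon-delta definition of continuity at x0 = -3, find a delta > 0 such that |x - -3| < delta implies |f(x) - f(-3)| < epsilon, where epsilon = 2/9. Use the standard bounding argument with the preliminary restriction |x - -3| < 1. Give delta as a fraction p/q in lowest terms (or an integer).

Factor: |x^2 - (-3)^2| = |x - -3| * |x + -3|.
Impose |x - -3| < 1 first. Then |x + -3| = |(x - -3) + 2*(-3)| <= |x - -3| + 2*|-3| < 1 + 6 = 7.
So |x^2 - (-3)^2| < delta * 7.
We need delta * 7 <= 2/9, i.e. delta <= 2/9/7 = 2/63.
Since 2/63 < 1, this is tighter than 1; take delta = 2/63.
So delta = 2/63 works.

2/63


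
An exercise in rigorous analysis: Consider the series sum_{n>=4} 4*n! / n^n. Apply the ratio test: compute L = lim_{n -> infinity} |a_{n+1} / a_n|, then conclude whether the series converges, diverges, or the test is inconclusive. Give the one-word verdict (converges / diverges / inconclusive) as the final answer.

Let a_n denote the general term. Form the ratio a_{n+1}/a_n and simplify:
a_{n+1}/a_n = (n/(n + 1))^n
Take the limit as n -> infinity: L = exp(-1).
Since L = exp(-1) < 1, the ratio test implies the series converges.

converges


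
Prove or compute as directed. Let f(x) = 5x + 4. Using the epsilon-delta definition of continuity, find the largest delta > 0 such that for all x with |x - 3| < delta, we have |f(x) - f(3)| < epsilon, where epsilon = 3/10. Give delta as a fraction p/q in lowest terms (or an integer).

We compute f(3) = 5*(3) + 4 = 19.
|f(x) - f(3)| = |5x + 4 - (19)| = |5(x - 3)| = 5|x - 3|.
We need 5|x - 3| < 3/10, i.e. |x - 3| < 3/10 / 5 = 3/50.
So any delta <= 3/50 works. Conversely, if delta > 3/50, then x = 3 + 3/50 satisfies |x - 3| = 3/50 < delta but |f(x) - f(3)| = 5 * 3/50 = 3/10, which is not < 3/10; so no larger delta works.
Hence the largest such delta is 3/50.

3/50


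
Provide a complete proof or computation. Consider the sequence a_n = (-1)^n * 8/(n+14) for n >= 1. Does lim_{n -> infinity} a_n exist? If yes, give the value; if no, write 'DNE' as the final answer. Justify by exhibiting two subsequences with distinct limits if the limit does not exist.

Examine the behaviour of a_n along subsequences.
Even-n subsequence a_{2k} = 8/(2k+14) -> 0. Odd-n subsequence a_{2k+1} = -8/(2k+15) -> 0. Both tend to 0, which suggests the limit is 0; verify directly.
|a_n - 0| = 8/(n+14) < 8/n for every n >= 1.
Given epsilon > 0, choose a positive integer N > 8/epsilon. Then for all n >= N, |a_n| < 8/n <= 8/N < epsilon.
So by the definition of the limit, lim a_n exists and equals 0.

0


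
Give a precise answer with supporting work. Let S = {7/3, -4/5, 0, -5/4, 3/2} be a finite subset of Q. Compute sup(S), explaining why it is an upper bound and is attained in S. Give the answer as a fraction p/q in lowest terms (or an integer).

S is finite, so sup(S) = max(S).
Sorted decreasing:
7/3, 3/2, 0, -4/5, -5/4
The extremum is 7/3.
For every x in S, x <= 7/3. And 7/3 is in S, so it is attained.
Therefore sup(S) = 7/3.

7/3


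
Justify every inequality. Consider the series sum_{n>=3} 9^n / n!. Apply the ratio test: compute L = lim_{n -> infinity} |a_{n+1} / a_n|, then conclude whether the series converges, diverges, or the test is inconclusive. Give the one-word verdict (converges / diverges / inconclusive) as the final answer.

Let a_n denote the general term. Form the ratio a_{n+1}/a_n and simplify:
a_{n+1}/a_n = 9/(n + 1)
Take the limit as n -> infinity: L = 0.
Since L = 0 < 1, the ratio test implies the series converges.

converges


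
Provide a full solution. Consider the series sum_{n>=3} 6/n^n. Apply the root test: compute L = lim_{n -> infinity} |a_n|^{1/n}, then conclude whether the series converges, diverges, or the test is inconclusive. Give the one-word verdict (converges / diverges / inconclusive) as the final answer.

Let a_n denote the general term. Form |a_n|^(1/n) and simplify:
|a_n|^(1/n) = 6^(1/n)/n
Take the limit as n -> infinity: L = 0.
Since L = 0 < 1, the root test implies convergence.

converges


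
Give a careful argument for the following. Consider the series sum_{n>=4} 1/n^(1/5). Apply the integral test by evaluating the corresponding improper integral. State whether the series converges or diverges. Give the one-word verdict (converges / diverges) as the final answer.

Let f(x) = x^(-1/5). Then f is positive, continuous, and decreasing on [4, infinity), so the integral test applies.
Compute the improper integral int_{4}^infinity f(x) dx:
  antiderivative F(x) = 5*x^(4/5)/4.
  As x -> infinity, F(x) -> infinity (since p = 1/5 < 1).
  So the integral diverges. By the integral test, the series diverges.

diverges


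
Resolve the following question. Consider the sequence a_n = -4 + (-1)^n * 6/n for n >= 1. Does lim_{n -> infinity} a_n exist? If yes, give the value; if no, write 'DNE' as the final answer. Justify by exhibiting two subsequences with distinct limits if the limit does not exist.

Examine the behaviour of a_n along subsequences.
Even-n subsequence a_{2k} = -4 + 6/(2k) -> -4. Odd-n subsequence a_{2k+1} = -4 - 6/(2k+1) -> -4. Both tend to -4, which suggests the limit is -4; verify directly.
|a_n - (-4)| = |(-1)^n * 6/n| = 6/n for every n >= 1.
Given epsilon > 0, choose a positive integer N > 6/epsilon. Then for all n >= N, |a_n - (-4)| = 6/n <= 6/N < epsilon.
So by the definition of the limit, lim a_n exists and equals -4.

-4


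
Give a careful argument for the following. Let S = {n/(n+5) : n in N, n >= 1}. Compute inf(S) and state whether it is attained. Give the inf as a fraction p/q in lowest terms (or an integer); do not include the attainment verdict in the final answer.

Analysis:
- Values: 1/6, 2/7, 3/8, 4/9, ... strictly increasing.
- Minimum is 1/6 (n=1); inf = 1/6 (attained).
- n/(n+5) = 1 - 5/(n+5) -> 1 from below as n -> infinity, and never equals 1.
- So sup = 1 (not attained).
Conclusion: inf(S) = 1/6, attained in S.

1/6


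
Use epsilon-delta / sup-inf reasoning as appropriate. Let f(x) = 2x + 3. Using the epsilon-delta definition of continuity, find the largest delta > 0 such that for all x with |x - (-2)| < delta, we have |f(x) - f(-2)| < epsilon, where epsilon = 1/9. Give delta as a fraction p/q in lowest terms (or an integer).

We compute f(-2) = 2*(-2) + 3 = -1.
|f(x) - f(-2)| = |2x + 3 - (-1)| = |2(x - (-2))| = 2|x - (-2)|.
We need 2|x - (-2)| < 1/9, i.e. |x - (-2)| < 1/9 / 2 = 1/18.
So any delta <= 1/18 works. Conversely, if delta > 1/18, then x = -2 + 1/18 satisfies |x - (-2)| = 1/18 < delta but |f(x) - f(-2)| = 2 * 1/18 = 1/9, which is not < 1/9; so no larger delta works.
Hence the largest such delta is 1/18.

1/18


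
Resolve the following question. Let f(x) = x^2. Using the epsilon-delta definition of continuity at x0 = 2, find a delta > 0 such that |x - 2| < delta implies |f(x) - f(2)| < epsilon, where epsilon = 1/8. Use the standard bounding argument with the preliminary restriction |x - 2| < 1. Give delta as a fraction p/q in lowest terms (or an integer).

Factor: |x^2 - (2)^2| = |x - 2| * |x + 2|.
Impose |x - 2| < 1 first. Then |x + 2| = |(x - 2) + 2*(2)| <= |x - 2| + 2*|2| < 1 + 4 = 5.
So |x^2 - (2)^2| < delta * 5.
We need delta * 5 <= 1/8, i.e. delta <= 1/8/5 = 1/40.
Since 1/40 < 1, this is tighter than 1; take delta = 1/40.
So delta = 1/40 works.

1/40


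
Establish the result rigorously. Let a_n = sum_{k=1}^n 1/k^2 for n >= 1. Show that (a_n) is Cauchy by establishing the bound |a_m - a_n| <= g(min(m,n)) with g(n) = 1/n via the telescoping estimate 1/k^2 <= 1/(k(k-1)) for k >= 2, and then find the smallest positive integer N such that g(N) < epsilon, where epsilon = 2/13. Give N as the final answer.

For m > n >= 1: |a_m - a_n| = sum_{k=n+1}^m 1/k^2.
Use 1/k^2 <= 1/(k(k-1)) = 1/(k-1) - 1/k for k >= 2:
sum_{k=n+1}^m 1/k^2 <= sum_{k=n+1}^m (1/(k-1) - 1/k) = 1/n - 1/m <= 1/n.
By symmetry the same bound holds with n,m swapped, so |a_m - a_n| <= 1/min(m,n) = g(min(m,n)). Since g(n) -> 0, (a_n) is Cauchy.
Now solve g(N) < 2/13: 1/N < 2/13 <=> N > 1/(2/13) = 13/2.
The smallest integer strictly greater than 13/2 is N = 7.
Check: g(7) = 1/7 < 2/13; g(6) = 1/6 >= 2/13. So N = 7.

7


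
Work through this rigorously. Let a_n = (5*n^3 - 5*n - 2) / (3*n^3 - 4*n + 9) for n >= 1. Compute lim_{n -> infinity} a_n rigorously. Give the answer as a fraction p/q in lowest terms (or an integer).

Divide numerator and denominator by n^3, the highest power:
numerator / n^3 = 5 - 5/n^2 - 2/n^3
denominator / n^3 = 3 - 4/n^2 + 9/n^3
As n -> infinity, all terms of the form c/n^k (k >= 1) tend to 0.
So numerator / n^3 -> 5 and denominator / n^3 -> 3.
Therefore lim a_n = 5/3.

5/3


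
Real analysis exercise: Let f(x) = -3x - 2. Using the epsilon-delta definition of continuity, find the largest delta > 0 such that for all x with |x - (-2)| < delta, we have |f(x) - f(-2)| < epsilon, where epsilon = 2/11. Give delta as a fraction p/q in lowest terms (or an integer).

We compute f(-2) = -3*(-2) - 2 = 4.
|f(x) - f(-2)| = |-3x - 2 - (4)| = |-3(x - (-2))| = 3|x - (-2)|.
We need 3|x - (-2)| < 2/11, i.e. |x - (-2)| < 2/11 / 3 = 2/33.
So any delta <= 2/33 works. Conversely, if delta > 2/33, then x = -2 + 2/33 satisfies |x - (-2)| = 2/33 < delta but |f(x) - f(-2)| = 3 * 2/33 = 2/11, which is not < 2/11; so no larger delta works.
Hence the largest such delta is 2/33.

2/33


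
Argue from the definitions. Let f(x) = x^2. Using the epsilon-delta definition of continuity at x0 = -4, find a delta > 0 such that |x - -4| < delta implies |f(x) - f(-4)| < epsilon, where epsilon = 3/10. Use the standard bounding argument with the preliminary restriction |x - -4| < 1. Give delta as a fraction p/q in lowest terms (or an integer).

Factor: |x^2 - (-4)^2| = |x - -4| * |x + -4|.
Impose |x - -4| < 1 first. Then |x + -4| = |(x - -4) + 2*(-4)| <= |x - -4| + 2*|-4| < 1 + 8 = 9.
So |x^2 - (-4)^2| < delta * 9.
We need delta * 9 <= 3/10, i.e. delta <= 3/10/9 = 1/30.
Since 1/30 < 1, this is tighter than 1; take delta = 1/30.
So delta = 1/30 works.

1/30


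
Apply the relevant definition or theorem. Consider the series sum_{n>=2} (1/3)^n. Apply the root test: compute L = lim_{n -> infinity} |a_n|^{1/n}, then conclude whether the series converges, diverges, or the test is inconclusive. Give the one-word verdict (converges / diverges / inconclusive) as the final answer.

Let a_n denote the general term. Form |a_n|^(1/n) and simplify:
|a_n|^(1/n) = 1/3
Take the limit as n -> infinity: L = 1/3.
Since L = 1/3 < 1, the root test implies convergence.

converges


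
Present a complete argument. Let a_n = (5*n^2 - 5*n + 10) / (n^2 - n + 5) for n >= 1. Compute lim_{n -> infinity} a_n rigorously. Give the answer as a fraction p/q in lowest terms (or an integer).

Divide numerator and denominator by n^2, the highest power:
numerator / n^2 = 5 - 5/n + 10/n^2
denominator / n^2 = 1 - 1/n + 5/n^2
As n -> infinity, all terms of the form c/n^k (k >= 1) tend to 0.
So numerator / n^2 -> 5 and denominator / n^2 -> 1.
Therefore lim a_n = 5.

5


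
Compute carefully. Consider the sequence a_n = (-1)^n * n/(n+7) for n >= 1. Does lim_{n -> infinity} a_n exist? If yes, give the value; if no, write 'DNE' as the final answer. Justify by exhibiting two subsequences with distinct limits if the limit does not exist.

Examine the behaviour of a_n along subsequences.
a_{2k} = 2k/(2k+7) -> 1. a_{2k+1} = -(2k+1)/(2k+8) -> -1.
Since these two subsequential limits are 1 and -1, distinct, the full sequence cannot converge (a convergent sequence has all subsequences tending to the same limit). So lim a_n does not exist.

DNE


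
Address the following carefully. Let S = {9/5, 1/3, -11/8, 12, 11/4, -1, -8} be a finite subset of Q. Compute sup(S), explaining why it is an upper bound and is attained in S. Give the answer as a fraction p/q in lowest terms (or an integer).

S is finite, so sup(S) = max(S).
Sorted decreasing:
12, 11/4, 9/5, 1/3, -1, -11/8, -8
The extremum is 12.
For every x in S, x <= 12. And 12 is in S, so it is attained.
Therefore sup(S) = 12.

12


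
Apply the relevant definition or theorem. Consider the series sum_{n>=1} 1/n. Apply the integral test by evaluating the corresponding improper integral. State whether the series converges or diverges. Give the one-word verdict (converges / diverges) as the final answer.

Let f(x) = 1/x. Then f is positive, continuous, and decreasing on [1, infinity), so the integral test applies.
Compute the improper integral int_{1}^infinity f(x) dx:
  antiderivative F(x) = log(x).
  As x -> infinity, log(x) -> infinity.
  So int = infinity - log(1) = infinity. By the integral test, the series diverges.

diverges


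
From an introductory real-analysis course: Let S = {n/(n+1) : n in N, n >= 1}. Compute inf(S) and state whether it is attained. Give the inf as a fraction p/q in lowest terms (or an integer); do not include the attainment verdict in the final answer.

Analysis:
- Values: 1/2, 2/3, 3/4, 4/5, ... strictly increasing.
- Minimum is 1/2 (n=1); inf = 1/2 (attained).
- n/(n+1) = 1 - 1/(n+1) -> 1 from below as n -> infinity, and never equals 1.
- So sup = 1 (not attained).
Conclusion: inf(S) = 1/2, attained in S.

1/2


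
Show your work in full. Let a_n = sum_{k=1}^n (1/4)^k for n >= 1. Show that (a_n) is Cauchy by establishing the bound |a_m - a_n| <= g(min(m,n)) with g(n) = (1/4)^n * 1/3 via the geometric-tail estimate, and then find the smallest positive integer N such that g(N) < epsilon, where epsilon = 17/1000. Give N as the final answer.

For m > n >= 1: |a_m - a_n| = sum_{k=n+1}^m (1/4)^k < sum_{k=n+1}^infinity (1/4)^k = (1/4)^(n+1) / (1 - 1/4) = (1/4)^n * (1/4) * (4/3) = (1/4)^n * 1/3.
So g(n) = (1/4)^n / 3. Since g(n) -> 0, (a_n) is Cauchy.
Now solve g(N) < 17/1000: (1/4)^N / 3 < 17/1000 <=> 4^N > 1 / (3 * 17/1000) = 1000/51.
Check powers of 4: 4^2 = 16 <= 1000/51, 4^3 = 64 > 1000/51.
So the smallest such N is 3. Check: g(3) = 1/(3 * 64) = 1/192 < 17/1000.

3


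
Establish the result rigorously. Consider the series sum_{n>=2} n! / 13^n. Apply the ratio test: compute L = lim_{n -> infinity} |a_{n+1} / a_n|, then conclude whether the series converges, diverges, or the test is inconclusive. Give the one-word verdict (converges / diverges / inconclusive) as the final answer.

Let a_n denote the general term. Form the ratio a_{n+1}/a_n and simplify:
a_{n+1}/a_n = n/13 + 1/13
Take the limit as n -> infinity: L = infinity.
Since L = infinity > 1 (or L = infinity), the ratio test implies the series diverges.

diverges


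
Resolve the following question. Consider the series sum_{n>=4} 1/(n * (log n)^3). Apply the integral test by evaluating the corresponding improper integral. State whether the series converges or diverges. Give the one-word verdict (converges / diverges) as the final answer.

Let f(x) = 1/(x*log(x)^3). Then f is positive, continuous, and decreasing on [4, infinity), so the integral test applies.
Compute the improper integral int_{4}^infinity f(x) dx:
  antiderivative F(x) = -1/(2*log(x)^2).
  F(x) -> 0 as x -> infinity.  int = 0 - F(4) = 1/(2*log(4)^2) < infinity. By the integral test, the series converges.

converges


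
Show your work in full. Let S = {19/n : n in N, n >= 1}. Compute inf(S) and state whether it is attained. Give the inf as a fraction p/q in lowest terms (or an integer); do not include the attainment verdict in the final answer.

Analysis:
- Values: 19, 19/2, 19/3, 19/4, ... strictly decreasing.
- The maximum is 19 (n=1); sup = 19 (attained).
- The set is bounded below by 0; 19/n -> 0 so 0 is the greatest lower bound.
- 0 is not in the set, so inf = 0 is not attained.
Conclusion: inf(S) = 0, not attained in S.

0


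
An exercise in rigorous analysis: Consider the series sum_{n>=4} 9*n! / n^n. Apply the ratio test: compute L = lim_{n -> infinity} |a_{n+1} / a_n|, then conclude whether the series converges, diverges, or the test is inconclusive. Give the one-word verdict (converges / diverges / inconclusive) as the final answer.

Let a_n denote the general term. Form the ratio a_{n+1}/a_n and simplify:
a_{n+1}/a_n = (n/(n + 1))^n
Take the limit as n -> infinity: L = exp(-1).
Since L = exp(-1) < 1, the ratio test implies the series converges.

converges


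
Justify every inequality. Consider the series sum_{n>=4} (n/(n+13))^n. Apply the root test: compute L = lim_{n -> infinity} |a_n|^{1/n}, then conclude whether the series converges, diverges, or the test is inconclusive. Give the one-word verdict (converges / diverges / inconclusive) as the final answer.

Let a_n denote the general term. Form |a_n|^(1/n) and simplify:
|a_n|^(1/n) = n/(n + 13)
Take the limit as n -> infinity: L = 1.
Since L = 1, the root test is inconclusive. (In fact a_n = (n/(n+13))^n -> e^(-13) != 0, so the nth-term test shows divergence; but the root test itself gives no conclusion.)

inconclusive


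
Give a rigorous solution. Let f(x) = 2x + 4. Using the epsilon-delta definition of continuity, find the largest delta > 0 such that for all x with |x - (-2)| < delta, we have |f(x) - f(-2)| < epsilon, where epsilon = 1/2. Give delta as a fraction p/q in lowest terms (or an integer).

We compute f(-2) = 2*(-2) + 4 = 0.
|f(x) - f(-2)| = |2x + 4 - (0)| = |2(x - (-2))| = 2|x - (-2)|.
We need 2|x - (-2)| < 1/2, i.e. |x - (-2)| < 1/2 / 2 = 1/4.
So any delta <= 1/4 works. Conversely, if delta > 1/4, then x = -2 + 1/4 satisfies |x - (-2)| = 1/4 < delta but |f(x) - f(-2)| = 2 * 1/4 = 1/2, which is not < 1/2; so no larger delta works.
Hence the largest such delta is 1/4.

1/4


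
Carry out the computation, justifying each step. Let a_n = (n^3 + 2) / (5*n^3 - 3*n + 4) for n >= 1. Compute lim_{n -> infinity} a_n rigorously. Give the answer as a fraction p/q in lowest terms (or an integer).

Divide numerator and denominator by n^3, the highest power:
numerator / n^3 = 1 + 2/n^3
denominator / n^3 = 5 - 3/n^2 + 4/n^3
As n -> infinity, all terms of the form c/n^k (k >= 1) tend to 0.
So numerator / n^3 -> 1 and denominator / n^3 -> 5.
Therefore lim a_n = 1/5.

1/5


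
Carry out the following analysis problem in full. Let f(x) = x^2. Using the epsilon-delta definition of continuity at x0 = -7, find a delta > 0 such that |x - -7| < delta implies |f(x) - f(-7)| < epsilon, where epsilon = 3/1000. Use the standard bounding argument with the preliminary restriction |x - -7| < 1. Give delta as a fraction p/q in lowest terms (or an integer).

Factor: |x^2 - (-7)^2| = |x - -7| * |x + -7|.
Impose |x - -7| < 1 first. Then |x + -7| = |(x - -7) + 2*(-7)| <= |x - -7| + 2*|-7| < 1 + 14 = 15.
So |x^2 - (-7)^2| < delta * 15.
We need delta * 15 <= 3/1000, i.e. delta <= 3/1000/15 = 1/5000.
Since 1/5000 < 1, this is tighter than 1; take delta = 1/5000.
So delta = 1/5000 works.

1/5000


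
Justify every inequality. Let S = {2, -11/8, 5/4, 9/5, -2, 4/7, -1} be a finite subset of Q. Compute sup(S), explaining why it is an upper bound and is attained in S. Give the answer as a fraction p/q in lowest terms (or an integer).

S is finite, so sup(S) = max(S).
Sorted decreasing:
2, 9/5, 5/4, 4/7, -1, -11/8, -2
The extremum is 2.
For every x in S, x <= 2. And 2 is in S, so it is attained.
Therefore sup(S) = 2.

2


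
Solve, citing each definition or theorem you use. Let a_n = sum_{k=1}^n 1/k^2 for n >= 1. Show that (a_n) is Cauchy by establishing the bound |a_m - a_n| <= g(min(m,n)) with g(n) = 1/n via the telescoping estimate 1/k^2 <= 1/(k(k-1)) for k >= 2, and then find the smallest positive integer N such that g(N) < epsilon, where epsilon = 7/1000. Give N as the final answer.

For m > n >= 1: |a_m - a_n| = sum_{k=n+1}^m 1/k^2.
Use 1/k^2 <= 1/(k(k-1)) = 1/(k-1) - 1/k for k >= 2:
sum_{k=n+1}^m 1/k^2 <= sum_{k=n+1}^m (1/(k-1) - 1/k) = 1/n - 1/m <= 1/n.
By symmetry the same bound holds with n,m swapped, so |a_m - a_n| <= 1/min(m,n) = g(min(m,n)). Since g(n) -> 0, (a_n) is Cauchy.
Now solve g(N) < 7/1000: 1/N < 7/1000 <=> N > 1/(7/1000) = 1000/7.
The smallest integer strictly greater than 1000/7 is N = 143.
Check: g(143) = 1/143 < 7/1000; g(142) = 1/142 >= 7/1000. So N = 143.

143


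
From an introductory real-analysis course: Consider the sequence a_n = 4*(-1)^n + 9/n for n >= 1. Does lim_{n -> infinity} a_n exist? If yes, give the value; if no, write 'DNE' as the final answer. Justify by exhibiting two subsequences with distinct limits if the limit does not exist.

Examine the behaviour of a_n along subsequences.
a_{2k} = 4 + 9/(2k) -> 4. a_{2k+1} = -4 + 9/(2k+1) -> -4.
Since these two subsequential limits are 4 and -4, distinct, the full sequence cannot converge (a convergent sequence has all subsequences tending to the same limit). So lim a_n does not exist.

DNE


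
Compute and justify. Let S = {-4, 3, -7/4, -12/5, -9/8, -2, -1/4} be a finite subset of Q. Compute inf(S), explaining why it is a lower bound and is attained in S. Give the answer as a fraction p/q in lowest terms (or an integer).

S is finite, so inf(S) = min(S).
Sorted increasing:
-4, -12/5, -2, -7/4, -9/8, -1/4, 3
The extremum is -4.
For every x in S, x >= -4. And -4 is in S, so it is attained.
Therefore inf(S) = -4.

-4


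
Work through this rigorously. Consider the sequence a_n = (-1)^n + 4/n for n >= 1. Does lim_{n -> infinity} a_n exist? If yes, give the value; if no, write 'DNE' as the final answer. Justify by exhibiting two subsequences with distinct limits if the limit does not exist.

Examine the behaviour of a_n along subsequences.
a_{2k} = 1 + 4/(2k) -> 1. a_{2k+1} = -1 + 4/(2k+1) -> -1.
Since these two subsequential limits are 1 and -1, distinct, the full sequence cannot converge (a convergent sequence has all subsequences tending to the same limit). So lim a_n does not exist.

DNE


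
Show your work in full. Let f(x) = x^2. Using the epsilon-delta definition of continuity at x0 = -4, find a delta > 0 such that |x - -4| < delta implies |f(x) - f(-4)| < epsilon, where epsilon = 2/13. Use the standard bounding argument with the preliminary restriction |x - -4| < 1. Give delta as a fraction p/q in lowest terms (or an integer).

Factor: |x^2 - (-4)^2| = |x - -4| * |x + -4|.
Impose |x - -4| < 1 first. Then |x + -4| = |(x - -4) + 2*(-4)| <= |x - -4| + 2*|-4| < 1 + 8 = 9.
So |x^2 - (-4)^2| < delta * 9.
We need delta * 9 <= 2/13, i.e. delta <= 2/13/9 = 2/117.
Since 2/117 < 1, this is tighter than 1; take delta = 2/117.
So delta = 2/117 works.

2/117


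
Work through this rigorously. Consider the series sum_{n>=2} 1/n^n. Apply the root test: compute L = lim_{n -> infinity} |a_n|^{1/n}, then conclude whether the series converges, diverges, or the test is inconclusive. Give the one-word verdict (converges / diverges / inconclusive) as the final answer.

Let a_n denote the general term. Form |a_n|^(1/n) and simplify:
|a_n|^(1/n) = 1/n
Take the limit as n -> infinity: L = 0.
Since L = 0 < 1, the root test implies convergence.

converges


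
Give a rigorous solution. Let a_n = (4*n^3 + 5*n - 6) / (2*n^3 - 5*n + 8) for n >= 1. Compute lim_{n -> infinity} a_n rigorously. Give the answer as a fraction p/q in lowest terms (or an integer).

Divide numerator and denominator by n^3, the highest power:
numerator / n^3 = 4 + 5/n^2 - 6/n^3
denominator / n^3 = 2 - 5/n^2 + 8/n^3
As n -> infinity, all terms of the form c/n^k (k >= 1) tend to 0.
So numerator / n^3 -> 4 and denominator / n^3 -> 2.
Therefore lim a_n = 2.

2


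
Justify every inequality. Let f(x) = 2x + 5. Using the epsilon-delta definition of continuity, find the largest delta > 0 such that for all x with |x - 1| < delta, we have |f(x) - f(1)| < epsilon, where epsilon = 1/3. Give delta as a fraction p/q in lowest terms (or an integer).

We compute f(1) = 2*(1) + 5 = 7.
|f(x) - f(1)| = |2x + 5 - (7)| = |2(x - 1)| = 2|x - 1|.
We need 2|x - 1| < 1/3, i.e. |x - 1| < 1/3 / 2 = 1/6.
So any delta <= 1/6 works. Conversely, if delta > 1/6, then x = 1 + 1/6 satisfies |x - 1| = 1/6 < delta but |f(x) - f(1)| = 2 * 1/6 = 1/3, which is not < 1/3; so no larger delta works.
Hence the largest such delta is 1/6.

1/6


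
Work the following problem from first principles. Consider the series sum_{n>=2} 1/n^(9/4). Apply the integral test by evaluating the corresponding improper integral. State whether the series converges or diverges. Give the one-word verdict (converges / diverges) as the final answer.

Let f(x) = x^(-9/4). Then f is positive, continuous, and decreasing on [2, infinity), so the integral test applies.
Compute the improper integral int_{2}^infinity f(x) dx:
  antiderivative F(x) = -4/(5*x^(5/4)).
  As x -> infinity, F(x) -> 0 (since p = 9/4 > 1).
  So int = F(infinity) - F(2) = 0 - (-2^(3/4)/5) = 2^(3/4)/5.
  Finite, so by the integral test, the series converges.

converges


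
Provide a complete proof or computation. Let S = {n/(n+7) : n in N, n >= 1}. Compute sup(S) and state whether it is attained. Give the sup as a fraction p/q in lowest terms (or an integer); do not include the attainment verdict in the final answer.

Analysis:
- Values: 1/8, 2/9, 3/10, 4/11, ... strictly increasing.
- Minimum is 1/8 (n=1); inf = 1/8 (attained).
- n/(n+7) = 1 - 7/(n+7) -> 1 from below as n -> infinity, and never equals 1.
- So sup = 1 (not attained).
Conclusion: sup(S) = 1, not attained in S.

1


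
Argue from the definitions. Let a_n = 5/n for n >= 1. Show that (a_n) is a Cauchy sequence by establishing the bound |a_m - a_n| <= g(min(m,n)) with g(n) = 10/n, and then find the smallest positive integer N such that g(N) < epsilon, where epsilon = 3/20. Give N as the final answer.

For any m, n >= 1, by the triangle inequality:
|a_m - a_n| = |5/m - 5/n| <= 5*1/m + 5*1/n <= 10/min(m,n).
So g(n) = 10/n bounds the Cauchy difference. Since g(n) -> 0, (a_n) is Cauchy.
Now solve g(N) < 3/20: 10/N < 3/20 <=> N > 10 / (3/20) = 200/3.
The smallest integer strictly greater than 200/3 is N = 67.
Check: g(67) = 10/67 = 10/67 < 3/20; g(66) = 5/33 >= 3/20. So N = 67.

67


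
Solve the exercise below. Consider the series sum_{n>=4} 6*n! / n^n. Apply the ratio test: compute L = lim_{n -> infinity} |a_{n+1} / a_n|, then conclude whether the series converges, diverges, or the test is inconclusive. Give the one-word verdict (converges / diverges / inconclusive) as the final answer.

Let a_n denote the general term. Form the ratio a_{n+1}/a_n and simplify:
a_{n+1}/a_n = (n/(n + 1))^n
Take the limit as n -> infinity: L = exp(-1).
Since L = exp(-1) < 1, the ratio test implies the series converges.

converges


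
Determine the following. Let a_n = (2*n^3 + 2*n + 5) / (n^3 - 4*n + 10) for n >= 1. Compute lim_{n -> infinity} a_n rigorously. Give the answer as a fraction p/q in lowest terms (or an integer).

Divide numerator and denominator by n^3, the highest power:
numerator / n^3 = 2 + 2/n^2 + 5/n^3
denominator / n^3 = 1 - 4/n^2 + 10/n^3
As n -> infinity, all terms of the form c/n^k (k >= 1) tend to 0.
So numerator / n^3 -> 2 and denominator / n^3 -> 1.
Therefore lim a_n = 2.

2


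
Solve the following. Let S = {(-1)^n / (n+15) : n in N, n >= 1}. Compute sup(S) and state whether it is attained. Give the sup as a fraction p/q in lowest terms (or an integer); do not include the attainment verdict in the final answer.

Analysis:
- Values: -1/16, 1/17, -1/18, 1/19, -1/20, ...
- Positive terms (even n): 1/(2+15), 1/(4+15), ... decreasing -> max = 1/17 (n=2).
- Negative terms (odd n): -1/(1+15), -1/(3+15), ... increasing -> min = -1/16 (n=1).
- So sup = 1/17 (attained at n=2); inf = -1/16 (attained at n=1).
Conclusion: sup(S) = 1/17, attained in S.

1/17


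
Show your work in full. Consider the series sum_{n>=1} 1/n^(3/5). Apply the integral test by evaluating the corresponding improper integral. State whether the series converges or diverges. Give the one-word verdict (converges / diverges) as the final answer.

Let f(x) = x^(-3/5). Then f is positive, continuous, and decreasing on [1, infinity), so the integral test applies.
Compute the improper integral int_{1}^infinity f(x) dx:
  antiderivative F(x) = 5*x^(2/5)/2.
  As x -> infinity, F(x) -> infinity (since p = 3/5 < 1).
  So the integral diverges. By the integral test, the series diverges.

diverges


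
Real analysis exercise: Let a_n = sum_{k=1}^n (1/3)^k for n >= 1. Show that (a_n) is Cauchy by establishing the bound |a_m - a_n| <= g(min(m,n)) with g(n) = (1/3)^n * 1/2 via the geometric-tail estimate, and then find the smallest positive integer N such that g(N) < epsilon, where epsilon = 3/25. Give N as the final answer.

For m > n >= 1: |a_m - a_n| = sum_{k=n+1}^m (1/3)^k < sum_{k=n+1}^infinity (1/3)^k = (1/3)^(n+1) / (1 - 1/3) = (1/3)^n * (1/3) * (3/2) = (1/3)^n * 1/2.
So g(n) = (1/3)^n / 2. Since g(n) -> 0, (a_n) is Cauchy.
Now solve g(N) < 3/25: (1/3)^N / 2 < 3/25 <=> 3^N > 1 / (2 * 3/25) = 25/6.
Check powers of 3: 3^1 = 3 <= 25/6, 3^2 = 9 > 25/6.
So the smallest such N is 2. Check: g(2) = 1/(2 * 9) = 1/18 < 3/25.

2


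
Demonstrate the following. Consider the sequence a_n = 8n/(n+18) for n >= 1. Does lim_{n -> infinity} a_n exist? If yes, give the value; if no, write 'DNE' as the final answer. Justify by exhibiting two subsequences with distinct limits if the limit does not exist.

Examine the behaviour of a_n along subsequences.
Even-n subsequence a_{2k} = 8(2k)/(2k+18) -> 8. Odd-n subsequence a_{2k+1} = 8(2k+1)/(2k+19) -> 8. Both tend to 8, which suggests the limit is 8; verify directly.
|a_n - 8| = |8n - 8(n+18)| / (n+18) = 144/(n+18) < 144/n for every n >= 1.
Given epsilon > 0, choose a positive integer N > 144/epsilon. Then for all n >= N, |a_n - 8| < 144/n <= 144/N < epsilon.
So by the definition of the limit, lim a_n exists and equals 8.

8


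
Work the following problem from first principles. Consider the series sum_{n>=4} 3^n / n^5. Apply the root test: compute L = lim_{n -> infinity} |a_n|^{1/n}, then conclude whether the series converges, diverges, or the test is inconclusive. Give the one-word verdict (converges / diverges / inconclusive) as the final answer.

Let a_n denote the general term. Form |a_n|^(1/n) and simplify:
|a_n|^(1/n) = 3/n^(5/n)
Take the limit as n -> infinity: L = 3.
Since L = 3 > 1, the root test implies divergence.

diverges


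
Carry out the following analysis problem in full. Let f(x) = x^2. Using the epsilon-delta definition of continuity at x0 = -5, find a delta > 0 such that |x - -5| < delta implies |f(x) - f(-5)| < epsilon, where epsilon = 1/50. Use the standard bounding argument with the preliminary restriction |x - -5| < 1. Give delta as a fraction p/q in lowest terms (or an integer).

Factor: |x^2 - (-5)^2| = |x - -5| * |x + -5|.
Impose |x - -5| < 1 first. Then |x + -5| = |(x - -5) + 2*(-5)| <= |x - -5| + 2*|-5| < 1 + 10 = 11.
So |x^2 - (-5)^2| < delta * 11.
We need delta * 11 <= 1/50, i.e. delta <= 1/50/11 = 1/550.
Since 1/550 < 1, this is tighter than 1; take delta = 1/550.
So delta = 1/550 works.

1/550


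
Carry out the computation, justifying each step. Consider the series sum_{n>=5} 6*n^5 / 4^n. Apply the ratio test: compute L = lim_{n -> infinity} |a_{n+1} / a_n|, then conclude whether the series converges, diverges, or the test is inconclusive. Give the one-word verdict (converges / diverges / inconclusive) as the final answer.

Let a_n denote the general term. Form the ratio a_{n+1}/a_n and simplify:
a_{n+1}/a_n = (n + 1)^5/(4*n^5)
Take the limit as n -> infinity: L = 1/4.
Since L = 1/4 < 1, the ratio test implies the series converges.

converges
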